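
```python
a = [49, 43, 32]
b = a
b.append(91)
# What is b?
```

After line 1: a = [49, 43, 32]
After line 2 (b = a is an alias, same object): a = [49, 43, 32], b = [49, 43, 32]
After line 3 (b.append mutates the shared list): a = [49, 43, 32, 91], b = [49, 43, 32, 91]

[49, 43, 32, 91]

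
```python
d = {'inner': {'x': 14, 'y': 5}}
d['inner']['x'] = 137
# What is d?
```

After line 1: d = {'inner': {'x': 14, 'y': 5}}
After line 2 (inner x overwritten): d = {'inner': {'x': 137, 'y': 5}}

{'inner': {'x': 137, 'y': 5}}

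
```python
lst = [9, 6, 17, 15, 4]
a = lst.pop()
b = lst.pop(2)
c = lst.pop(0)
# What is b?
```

After line 1: lst = [9, 6, 17, 15, 4]
After line 2 (pop() -> a = 4): lst = [9, 6, 17, 15]
After line 3 (pop(2) -> b = 17): lst = [9, 6, 15]
After line 4 (pop(0) -> c = 9): lst = [6, 15]

17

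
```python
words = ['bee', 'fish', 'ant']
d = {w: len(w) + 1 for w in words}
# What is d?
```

{'bee': 4, 'fish': 5, 'ant': 4}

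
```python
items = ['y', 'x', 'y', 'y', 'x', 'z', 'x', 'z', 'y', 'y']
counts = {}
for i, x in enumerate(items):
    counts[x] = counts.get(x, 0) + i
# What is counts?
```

Initial: counts = {}, items = ['y', 'x', 'y', 'y', 'x', 'z', 'x', 'z', 'y', 'y']
i=0, x='y': counts = {'y': 0}
i=1, x='x': counts = {'y': 0, 'x': 1}
i=2, x='y': counts = {'y': 2, 'x': 1}
i=3, x='y': counts = {'y': 5, 'x': 1}
i=4, x='x': counts = {'y': 5, 'x': 5}
i=5, x='z': counts = {'y': 5, 'x': 5, 'z': 5}
i=6, x='x': counts = {'y': 5, 'x': 11, 'z': 5}
i=7, x='z': counts = {'y': 5, 'x': 11, 'z': 12}
i=8, x='y': counts = {'y': 13, 'x': 11, 'z': 12}
i=9, x='y': counts = {'y': 22, 'x': 11, 'z': 12}

{'y': 22, 'x': 11, 'z': 12}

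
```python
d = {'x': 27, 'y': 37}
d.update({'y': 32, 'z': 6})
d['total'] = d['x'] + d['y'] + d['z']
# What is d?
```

After line 1: d = {'x': 27, 'y': 37}
After line 2 (y overwritten, z added): d = {'x': 27, 'y': 32, 'z': 6}
After line 3 (total = 27 + 32 + 6 = 65): d = {'x': 27, 'y': 32, 'z': 6, 'total': 65}

{'x': 27, 'y': 32, 'z': 6, 'total': 65}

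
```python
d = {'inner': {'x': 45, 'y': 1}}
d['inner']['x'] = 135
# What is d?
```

After line 1: d = {'inner': {'x': 45, 'y': 1}}
After line 2 (inner x overwritten): d = {'inner': {'x': 135, 'y': 1}}

{'inner': {'x': 135, 'y': 1}}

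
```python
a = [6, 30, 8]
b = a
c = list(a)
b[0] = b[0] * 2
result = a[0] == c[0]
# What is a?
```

After line 1: a = [6, 30, 8]
After line 2 (b = a, alias): a = [6, 30, 8], b = [6, 30, 8]
After line 3 (c = list(a) is a copy, new object): c = [6, 30, 8]
After line 4 (b[0] = 6 * 2 = 12; mutates shared a/b): a = b = [12, 30, 8], c = [6, 30, 8]
After line 5 (a[0] = 12, c[0] = 6; result = False)

[12, 30, 8]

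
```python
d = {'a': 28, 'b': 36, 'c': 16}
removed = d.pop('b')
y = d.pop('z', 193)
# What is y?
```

After line 1: d = {'a': 28, 'b': 36, 'c': 16}
After line 2 (pop 'b' returns 36): d = {'a': 28, 'c': 16}, removed = 36
After line 3 (pop 'z' missing, returns default 193): d = {'a': 28, 'c': 16}, y = 193

193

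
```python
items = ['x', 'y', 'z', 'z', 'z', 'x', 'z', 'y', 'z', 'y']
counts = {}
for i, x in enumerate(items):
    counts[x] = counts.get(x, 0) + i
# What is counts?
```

Initial: counts = {}, items = ['x', 'y', 'z', 'z', 'z', 'x', 'z', 'y', 'z', 'y']
i=0, x='x': counts = {'x': 0}
i=1, x='y': counts = {'x': 0, 'y': 1}
i=2, x='z': counts = {'x': 0, 'y': 1, 'z': 2}
i=3, x='z': counts = {'x': 0, 'y': 1, 'z': 5}
i=4, x='z': counts = {'x': 0, 'y': 1, 'z': 9}
i=5, x='x': counts = {'x': 5, 'y': 1, 'z': 9}
i=6, x='z': counts = {'x': 5, 'y': 1, 'z': 15}
i=7, x='y': counts = {'x': 5, 'y': 8, 'z': 15}
i=8, x='z': counts = {'x': 5, 'y': 8, 'z': 23}
i=9, x='y': counts = {'x': 5, 'y': 17, 'z': 23}

{'x': 5, 'y': 17, 'z': 23}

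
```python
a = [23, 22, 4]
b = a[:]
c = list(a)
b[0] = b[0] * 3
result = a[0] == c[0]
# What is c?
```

After line 1: a = [23, 22, 4]
After line 2 (b = a[:], copy): a = [23, 22, 4], b = [23, 22, 4]
After line 3 (c = list(a) is a copy, new object): c = [23, 22, 4]
After line 4 (b[0] = 23 * 3 = 69; only b mutates (copy)): a = [23, 22, 4], b = [69, 22, 4], c = [23, 22, 4]
After line 5 (a[0] = 23, c[0] = 23; result = True)

[23, 22, 4]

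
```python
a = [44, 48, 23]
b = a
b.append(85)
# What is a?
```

After line 1: a = [44, 48, 23]
After line 2 (b = a is an alias, same object): a = [44, 48, 23], b = [44, 48, 23]
After line 3 (b.append mutates the shared list): a = [44, 48, 23, 85], b = [44, 48, 23, 85]

[44, 48, 23, 85]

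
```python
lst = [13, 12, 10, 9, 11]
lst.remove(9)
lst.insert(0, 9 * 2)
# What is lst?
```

After line 1: lst = [13, 12, 10, 9, 11]
After line 2 (remove first 9): lst = [13, 12, 10, 11]
After line 3 (insert 18 at index 0): lst = [18, 13, 12, 10, 11]

[18, 13, 12, 10, 11]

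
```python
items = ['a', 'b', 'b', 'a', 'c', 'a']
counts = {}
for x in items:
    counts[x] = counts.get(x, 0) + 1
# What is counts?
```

Initial: counts = {}, items = ['a', 'b', 'b', 'a', 'c', 'a']
See 'a': counts = {'a': 1}
See 'b': counts = {'a': 1, 'b': 1}
See 'b': counts = {'a': 1, 'b': 2}
See 'a': counts = {'a': 2, 'b': 2}
See 'c': counts = {'a': 2, 'b': 2, 'c': 1}
See 'a': counts = {'a': 3, 'b': 2, 'c': 1}

{'a': 3, 'b': 2, 'c': 1}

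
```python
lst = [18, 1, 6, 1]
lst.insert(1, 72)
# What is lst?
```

[18, 72, 1, 6, 1]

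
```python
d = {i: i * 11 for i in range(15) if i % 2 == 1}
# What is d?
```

{1: 11, 3: 33, 5: 55, 7: 77, 9: 99, 11: 121, 13: 143}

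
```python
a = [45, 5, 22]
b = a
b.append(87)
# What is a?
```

After line 1: a = [45, 5, 22]
After line 2 (b = a is an alias, same object): a = [45, 5, 22], b = [45, 5, 22]
After line 3 (b.append mutates the shared list): a = [45, 5, 22, 87], b = [45, 5, 22, 87]

[45, 5, 22, 87]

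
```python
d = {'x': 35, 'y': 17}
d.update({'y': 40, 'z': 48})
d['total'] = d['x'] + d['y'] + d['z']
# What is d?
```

After line 1: d = {'x': 35, 'y': 17}
After line 2 (y overwritten, z added): d = {'x': 35, 'y': 40, 'z': 48}
After line 3 (total = 35 + 40 + 48 = 123): d = {'x': 35, 'y': 40, 'z': 48, 'total': 123}

{'x': 35, 'y': 40, 'z': 48, 'total': 123}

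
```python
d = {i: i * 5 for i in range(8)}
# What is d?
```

{0: 0, 1: 5, 2: 10, 3: 15, 4: 20, 5: 25, 6: 30, 7: 35}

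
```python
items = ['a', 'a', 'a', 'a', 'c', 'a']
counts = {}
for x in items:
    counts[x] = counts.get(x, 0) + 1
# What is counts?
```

Initial: counts = {}, items = ['a', 'a', 'a', 'a', 'c', 'a']
See 'a': counts = {'a': 1}
See 'a': counts = {'a': 2}
See 'a': counts = {'a': 3}
See 'a': counts = {'a': 4}
See 'c': counts = {'a': 4, 'c': 1}
See 'a': counts = {'a': 5, 'c': 1}

{'a': 5, 'c': 1}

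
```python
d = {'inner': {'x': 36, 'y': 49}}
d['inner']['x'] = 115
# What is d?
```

After line 1: d = {'inner': {'x': 36, 'y': 49}}
After line 2 (inner x overwritten): d = {'inner': {'x': 115, 'y': 49}}

{'inner': {'x': 115, 'y': 49}}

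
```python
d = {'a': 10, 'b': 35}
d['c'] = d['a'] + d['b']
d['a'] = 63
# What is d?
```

After line 1: d = {'a': 10, 'b': 35}
After line 2 (d['c'] = 10 + 35): d = {'a': 10, 'b': 35, 'c': 45}
After line 3: d = {'a': 63, 'b': 35, 'c': 45}

{'a': 63, 'b': 35, 'c': 45}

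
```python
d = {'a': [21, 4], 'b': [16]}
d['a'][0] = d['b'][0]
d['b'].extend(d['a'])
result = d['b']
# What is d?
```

After line 1: d = {'a': [21, 4], 'b': [16]}
After line 2 (a[0] = b[0] = 16): d = {'a': [16, 4], 'b': [16]}
After line 3 (b.extend(a) appends [16, 4]): d = {'a': [16, 4], 'b': [16, 16, 4]}
After line 4: result = d['b'] = [16, 16, 4]

{'a': [16, 4], 'b': [16, 16, 4]}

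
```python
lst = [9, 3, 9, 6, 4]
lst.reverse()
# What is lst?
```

[4, 6, 9, 3, 9]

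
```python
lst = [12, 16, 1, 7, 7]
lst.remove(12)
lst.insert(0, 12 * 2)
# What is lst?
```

After line 1: lst = [12, 16, 1, 7, 7]
After line 2 (remove first 12): lst = [16, 1, 7, 7]
After line 3 (insert 24 at index 0): lst = [24, 16, 1, 7, 7]

[24, 16, 1, 7, 7]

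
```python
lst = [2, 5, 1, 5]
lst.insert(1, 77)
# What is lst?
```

[2, 77, 5, 1, 5]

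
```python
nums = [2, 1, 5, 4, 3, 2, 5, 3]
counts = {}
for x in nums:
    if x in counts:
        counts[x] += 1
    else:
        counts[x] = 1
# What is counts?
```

Initial: counts = {}, nums = [2, 1, 5, 4, 3, 2, 5, 3]
See 2: counts = {2: 1}
See 1: counts = {2: 1, 1: 1}
See 5: counts = {2: 1, 1: 1, 5: 1}
See 4: counts = {2: 1, 1: 1, 5: 1, 4: 1}
See 3: counts = {2: 1, 1: 1, 5: 1, 4: 1, 3: 1}
See 2: counts = {2: 2, 1: 1, 5: 1, 4: 1, 3: 1}
See 5: counts = {2: 2, 1: 1, 5: 2, 4: 1, 3: 1}
See 3: counts = {2: 2, 1: 1, 5: 2, 4: 1, 3: 2}

{2: 2, 1: 1, 5: 2, 4: 1, 3: 2}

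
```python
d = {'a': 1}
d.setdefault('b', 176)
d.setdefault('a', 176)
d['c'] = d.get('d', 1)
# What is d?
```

After line 1: d = {'a': 1}
After line 2 (setdefault adds 'b'=176): d = {'a': 1, 'b': 176}
After line 3 (setdefault 'a' no-op, already exists): d = {'a': 1, 'b': 176}
After line 4 (get('d', 1) returns default since 'd' not in d): d = {'a': 1, 'b': 176, 'c': 1}

{'a': 1, 'b': 176, 'c': 1}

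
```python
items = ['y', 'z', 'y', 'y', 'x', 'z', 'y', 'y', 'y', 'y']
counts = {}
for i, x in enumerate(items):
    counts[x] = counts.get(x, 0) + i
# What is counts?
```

Initial: counts = {}, items = ['y', 'z', 'y', 'y', 'x', 'z', 'y', 'y', 'y', 'y']
i=0, x='y': counts = {'y': 0}
i=1, x='z': counts = {'y': 0, 'z': 1}
i=2, x='y': counts = {'y': 2, 'z': 1}
i=3, x='y': counts = {'y': 5, 'z': 1}
i=4, x='x': counts = {'y': 5, 'z': 1, 'x': 4}
i=5, x='z': counts = {'y': 5, 'z': 6, 'x': 4}
i=6, x='y': counts = {'y': 11, 'z': 6, 'x': 4}
i=7, x='y': counts = {'y': 18, 'z': 6, 'x': 4}
i=8, x='y': counts = {'y': 26, 'z': 6, 'x': 4}
i=9, x='y': counts = {'y': 35, 'z': 6, 'x': 4}

{'y': 35, 'z': 6, 'x': 4}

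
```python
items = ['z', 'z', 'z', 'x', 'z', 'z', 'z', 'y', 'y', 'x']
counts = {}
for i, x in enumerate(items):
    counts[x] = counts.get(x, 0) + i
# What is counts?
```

Initial: counts = {}, items = ['z', 'z', 'z', 'x', 'z', 'z', 'z', 'y', 'y', 'x']
i=0, x='z': counts = {'z': 0}
i=1, x='z': counts = {'z': 1}
i=2, x='z': counts = {'z': 3}
i=3, x='x': counts = {'z': 3, 'x': 3}
i=4, x='z': counts = {'z': 7, 'x': 3}
i=5, x='z': counts = {'z': 12, 'x': 3}
i=6, x='z': counts = {'z': 18, 'x': 3}
i=7, x='y': counts = {'z': 18, 'x': 3, 'y': 7}
i=8, x='y': counts = {'z': 18, 'x': 3, 'y': 15}
i=9, x='x': counts = {'z': 18, 'x': 12, 'y': 15}

{'z': 18, 'x': 12, 'y': 15}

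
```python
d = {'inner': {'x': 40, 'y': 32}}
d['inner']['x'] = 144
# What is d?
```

After line 1: d = {'inner': {'x': 40, 'y': 32}}
After line 2 (inner x overwritten): d = {'inner': {'x': 144, 'y': 32}}

{'inner': {'x': 144, 'y': 32}}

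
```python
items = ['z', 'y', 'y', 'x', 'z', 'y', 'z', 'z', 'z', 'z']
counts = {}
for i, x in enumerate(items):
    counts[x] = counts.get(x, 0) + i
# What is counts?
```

Initial: counts = {}, items = ['z', 'y', 'y', 'x', 'z', 'y', 'z', 'z', 'z', 'z']
i=0, x='z': counts = {'z': 0}
i=1, x='y': counts = {'z': 0, 'y': 1}
i=2, x='y': counts = {'z': 0, 'y': 3}
i=3, x='x': counts = {'z': 0, 'y': 3, 'x': 3}
i=4, x='z': counts = {'z': 4, 'y': 3, 'x': 3}
i=5, x='y': counts = {'z': 4, 'y': 8, 'x': 3}
i=6, x='z': counts = {'z': 10, 'y': 8, 'x': 3}
i=7, x='z': counts = {'z': 17, 'y': 8, 'x': 3}
i=8, x='z': counts = {'z': 25, 'y': 8, 'x': 3}
i=9, x='z': counts = {'z': 34, 'y': 8, 'x': 3}

{'z': 34, 'y': 8, 'x': 3}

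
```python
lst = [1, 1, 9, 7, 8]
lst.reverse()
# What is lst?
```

[8, 7, 9, 1, 1]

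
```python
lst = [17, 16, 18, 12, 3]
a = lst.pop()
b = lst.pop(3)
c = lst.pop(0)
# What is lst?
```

After line 1: lst = [17, 16, 18, 12, 3]
After line 2 (pop() -> a = 3): lst = [17, 16, 18, 12]
After line 3 (pop(3) -> b = 12): lst = [17, 16, 18]
After line 4 (pop(0) -> c = 17): lst = [16, 18]

[16, 18]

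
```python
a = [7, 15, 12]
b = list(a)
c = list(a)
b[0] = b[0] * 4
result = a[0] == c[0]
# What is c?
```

After line 1: a = [7, 15, 12]
After line 2 (b = list(a), copy): a = [7, 15, 12], b = [7, 15, 12]
After line 3 (c = list(a) is a copy, new object): c = [7, 15, 12]
After line 4 (b[0] = 7 * 4 = 28; only b mutates (copy)): a = [7, 15, 12], b = [28, 15, 12], c = [7, 15, 12]
After line 5 (a[0] = 7, c[0] = 7; result = True)

[7, 15, 12]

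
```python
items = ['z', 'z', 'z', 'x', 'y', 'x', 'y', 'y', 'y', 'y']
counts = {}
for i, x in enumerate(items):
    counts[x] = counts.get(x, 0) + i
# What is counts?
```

Initial: counts = {}, items = ['z', 'z', 'z', 'x', 'y', 'x', 'y', 'y', 'y', 'y']
i=0, x='z': counts = {'z': 0}
i=1, x='z': counts = {'z': 1}
i=2, x='z': counts = {'z': 3}
i=3, x='x': counts = {'z': 3, 'x': 3}
i=4, x='y': counts = {'z': 3, 'x': 3, 'y': 4}
i=5, x='x': counts = {'z': 3, 'x': 8, 'y': 4}
i=6, x='y': counts = {'z': 3, 'x': 8, 'y': 10}
i=7, x='y': counts = {'z': 3, 'x': 8, 'y': 17}
i=8, x='y': counts = {'z': 3, 'x': 8, 'y': 25}
i=9, x='y': counts = {'z': 3, 'x': 8, 'y': 34}

{'z': 3, 'x': 8, 'y': 34}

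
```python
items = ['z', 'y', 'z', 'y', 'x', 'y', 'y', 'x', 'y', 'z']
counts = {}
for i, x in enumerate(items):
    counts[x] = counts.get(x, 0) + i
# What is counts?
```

Initial: counts = {}, items = ['z', 'y', 'z', 'y', 'x', 'y', 'y', 'x', 'y', 'z']
i=0, x='z': counts = {'z': 0}
i=1, x='y': counts = {'z': 0, 'y': 1}
i=2, x='z': counts = {'z': 2, 'y': 1}
i=3, x='y': counts = {'z': 2, 'y': 4}
i=4, x='x': counts = {'z': 2, 'y': 4, 'x': 4}
i=5, x='y': counts = {'z': 2, 'y': 9, 'x': 4}
i=6, x='y': counts = {'z': 2, 'y': 15, 'x': 4}
i=7, x='x': counts = {'z': 2, 'y': 15, 'x': 11}
i=8, x='y': counts = {'z': 2, 'y': 23, 'x': 11}
i=9, x='z': counts = {'z': 11, 'y': 23, 'x': 11}

{'z': 11, 'y': 23, 'x': 11}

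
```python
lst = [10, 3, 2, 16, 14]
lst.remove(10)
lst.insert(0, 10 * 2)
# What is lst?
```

After line 1: lst = [10, 3, 2, 16, 14]
After line 2 (remove first 10): lst = [3, 2, 16, 14]
After line 3 (insert 20 at index 0): lst = [20, 3, 2, 16, 14]

[20, 3, 2, 16, 14]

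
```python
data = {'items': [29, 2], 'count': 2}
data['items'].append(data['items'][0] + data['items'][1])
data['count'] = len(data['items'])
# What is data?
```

After line 1: data = {'items': [29, 2], 'count': 2}
After line 2 (append 29 + 2 = 31): data = {'items': [29, 2, 31], 'count': 2}
After line 3 (count = len(items) = 3): data = {'items': [29, 2, 31], 'count': 3}

{'items': [29, 2, 31], 'count': 3}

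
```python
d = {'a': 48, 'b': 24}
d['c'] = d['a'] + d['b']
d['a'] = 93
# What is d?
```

After line 1: d = {'a': 48, 'b': 24}
After line 2 (d['c'] = 48 + 24): d = {'a': 48, 'b': 24, 'c': 72}
After line 3: d = {'a': 93, 'b': 24, 'c': 72}

{'a': 93, 'b': 24, 'c': 72}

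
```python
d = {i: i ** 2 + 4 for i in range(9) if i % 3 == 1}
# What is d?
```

{1: 5, 4: 20, 7: 53}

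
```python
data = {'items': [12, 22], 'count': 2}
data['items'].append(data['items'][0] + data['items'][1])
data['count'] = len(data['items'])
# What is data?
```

After line 1: data = {'items': [12, 22], 'count': 2}
After line 2 (append 12 + 22 = 34): data = {'items': [12, 22, 34], 'count': 2}
After line 3 (count = len(items) = 3): data = {'items': [12, 22, 34], 'count': 3}

{'items': [12, 22, 34], 'count': 3}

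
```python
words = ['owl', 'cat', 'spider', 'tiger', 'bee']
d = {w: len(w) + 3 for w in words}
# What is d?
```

{'owl': 6, 'cat': 6, 'spider': 9, 'tiger': 8, 'bee': 6}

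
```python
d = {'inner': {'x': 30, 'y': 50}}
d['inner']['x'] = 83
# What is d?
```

After line 1: d = {'inner': {'x': 30, 'y': 50}}
After line 2 (inner x overwritten): d = {'inner': {'x': 83, 'y': 50}}

{'inner': {'x': 83, 'y': 50}}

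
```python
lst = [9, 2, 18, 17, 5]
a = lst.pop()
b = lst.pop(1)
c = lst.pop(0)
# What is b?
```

After line 1: lst = [9, 2, 18, 17, 5]
After line 2 (pop() -> a = 5): lst = [9, 2, 18, 17]
After line 3 (pop(1) -> b = 2): lst = [9, 18, 17]
After line 4 (pop(0) -> c = 9): lst = [18, 17]

2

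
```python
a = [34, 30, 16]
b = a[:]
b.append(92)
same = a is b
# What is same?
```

After line 1: a = [34, 30, 16]
After line 2 (b = a[:] is a shallow copy, new object): a = [34, 30, 16], b = [34, 30, 16]
After line 3 (append only mutates b): a = [34, 30, 16], b = [34, 30, 16, 92]
After line 4 (same = a is b; different objects -> False): same = False

False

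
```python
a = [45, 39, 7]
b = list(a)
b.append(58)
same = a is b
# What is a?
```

After line 1: a = [45, 39, 7]
After line 2 (b = list(a) is a shallow copy, new object): a = [45, 39, 7], b = [45, 39, 7]
After line 3 (append only mutates b): a = [45, 39, 7], b = [45, 39, 7, 58]
After line 4 (same = a is b; different objects -> False): same = False

[45, 39, 7]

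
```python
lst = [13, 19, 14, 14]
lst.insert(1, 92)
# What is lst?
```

[13, 92, 19, 14, 14]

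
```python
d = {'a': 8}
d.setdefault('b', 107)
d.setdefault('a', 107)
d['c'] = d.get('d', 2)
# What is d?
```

After line 1: d = {'a': 8}
After line 2 (setdefault adds 'b'=107): d = {'a': 8, 'b': 107}
After line 3 (setdefault 'a' no-op, already exists): d = {'a': 8, 'b': 107}
After line 4 (get('d', 2) returns default since 'd' not in d): d = {'a': 8, 'b': 107, 'c': 2}

{'a': 8, 'b': 107, 'c': 2}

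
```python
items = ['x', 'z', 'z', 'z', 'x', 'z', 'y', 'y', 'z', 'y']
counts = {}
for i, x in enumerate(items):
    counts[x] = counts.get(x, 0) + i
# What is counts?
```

Initial: counts = {}, items = ['x', 'z', 'z', 'z', 'x', 'z', 'y', 'y', 'z', 'y']
i=0, x='x': counts = {'x': 0}
i=1, x='z': counts = {'x': 0, 'z': 1}
i=2, x='z': counts = {'x': 0, 'z': 3}
i=3, x='z': counts = {'x': 0, 'z': 6}
i=4, x='x': counts = {'x': 4, 'z': 6}
i=5, x='z': counts = {'x': 4, 'z': 11}
i=6, x='y': counts = {'x': 4, 'z': 11, 'y': 6}
i=7, x='y': counts = {'x': 4, 'z': 11, 'y': 13}
i=8, x='z': counts = {'x': 4, 'z': 19, 'y': 13}
i=9, x='y': counts = {'x': 4, 'z': 19, 'y': 22}

{'x': 4, 'z': 19, 'y': 22}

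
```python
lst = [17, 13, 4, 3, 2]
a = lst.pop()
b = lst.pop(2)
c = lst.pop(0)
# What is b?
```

After line 1: lst = [17, 13, 4, 3, 2]
After line 2 (pop() -> a = 2): lst = [17, 13, 4, 3]
After line 3 (pop(2) -> b = 4): lst = [17, 13, 3]
After line 4 (pop(0) -> c = 17): lst = [13, 3]

4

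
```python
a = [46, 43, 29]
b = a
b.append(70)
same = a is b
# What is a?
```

After line 1: a = [46, 43, 29]
After line 2 (b = a is an alias, same object): a = [46, 43, 29], b = [46, 43, 29]
After line 3 (b.append mutates the shared list): a = [46, 43, 29, 70], b = [46, 43, 29, 70]
After line 4 (same = a is b; same object -> True): same = True

[46, 43, 29, 70]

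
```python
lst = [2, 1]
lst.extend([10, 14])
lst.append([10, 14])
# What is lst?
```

After line 1: lst = [2, 1]
After line 2 (extend unpacks [10, 14]): lst = [2, 1, 10, 14]
After line 3 (append adds [10, 14] as single element): lst = [2, 1, 10, 14, [10, 14]]

[2, 1, 10, 14, [10, 14]]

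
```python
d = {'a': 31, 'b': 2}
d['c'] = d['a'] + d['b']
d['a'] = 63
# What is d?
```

After line 1: d = {'a': 31, 'b': 2}
After line 2 (d['c'] = 31 + 2): d = {'a': 31, 'b': 2, 'c': 33}
After line 3: d = {'a': 63, 'b': 2, 'c': 33}

{'a': 63, 'b': 2, 'c': 33}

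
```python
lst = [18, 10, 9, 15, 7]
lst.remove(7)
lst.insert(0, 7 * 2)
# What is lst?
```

After line 1: lst = [18, 10, 9, 15, 7]
After line 2 (remove first 7): lst = [18, 10, 9, 15]
After line 3 (insert 14 at index 0): lst = [14, 18, 10, 9, 15]

[14, 18, 10, 9, 15]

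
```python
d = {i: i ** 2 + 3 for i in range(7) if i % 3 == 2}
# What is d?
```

{2: 7, 5: 28}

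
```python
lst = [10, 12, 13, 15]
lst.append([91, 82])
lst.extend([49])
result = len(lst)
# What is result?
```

After line 1: lst = [10, 12, 13, 15]
After line 2 (append adds [91, 82] as single element): lst = [10, 12, 13, 15, [91, 82]]
After line 3 (extend unpacks [49], adds 49): lst = [10, 12, 13, 15, [91, 82], 49]
After line 4: result = len(lst) = 6

6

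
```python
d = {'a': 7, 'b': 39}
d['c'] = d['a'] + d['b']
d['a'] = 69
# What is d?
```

After line 1: d = {'a': 7, 'b': 39}
After line 2 (d['c'] = 7 + 39): d = {'a': 7, 'b': 39, 'c': 46}
After line 3: d = {'a': 69, 'b': 39, 'c': 46}

{'a': 69, 'b': 39, 'c': 46}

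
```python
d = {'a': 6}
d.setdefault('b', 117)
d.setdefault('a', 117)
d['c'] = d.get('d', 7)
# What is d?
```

After line 1: d = {'a': 6}
After line 2 (setdefault adds 'b'=117): d = {'a': 6, 'b': 117}
After line 3 (setdefault 'a' no-op, already exists): d = {'a': 6, 'b': 117}
After line 4 (get('d', 7) returns default since 'd' not in d): d = {'a': 6, 'b': 117, 'c': 7}

{'a': 6, 'b': 117, 'c': 7}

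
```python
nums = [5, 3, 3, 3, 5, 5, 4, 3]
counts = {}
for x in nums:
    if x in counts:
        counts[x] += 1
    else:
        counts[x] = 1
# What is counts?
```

Initial: counts = {}, nums = [5, 3, 3, 3, 5, 5, 4, 3]
See 5: counts = {5: 1}
See 3: counts = {5: 1, 3: 1}
See 3: counts = {5: 1, 3: 2}
See 3: counts = {5: 1, 3: 3}
See 5: counts = {5: 2, 3: 3}
See 5: counts = {5: 3, 3: 3}
See 4: counts = {5: 3, 3: 3, 4: 1}
See 3: counts = {5: 3, 3: 4, 4: 1}

{5: 3, 3: 4, 4: 1}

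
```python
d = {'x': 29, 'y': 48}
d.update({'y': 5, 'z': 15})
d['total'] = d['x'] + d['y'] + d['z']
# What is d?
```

After line 1: d = {'x': 29, 'y': 48}
After line 2 (y overwritten, z added): d = {'x': 29, 'y': 5, 'z': 15}
After line 3 (total = 29 + 5 + 15 = 49): d = {'x': 29, 'y': 5, 'z': 15, 'total': 49}

{'x': 29, 'y': 5, 'z': 15, 'total': 49}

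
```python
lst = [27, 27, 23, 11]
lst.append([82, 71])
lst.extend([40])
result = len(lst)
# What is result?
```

After line 1: lst = [27, 27, 23, 11]
After line 2 (append adds [82, 71] as single element): lst = [27, 27, 23, 11, [82, 71]]
After line 3 (extend unpacks [40], adds 40): lst = [27, 27, 23, 11, [82, 71], 40]
After line 4: result = len(lst) = 6

6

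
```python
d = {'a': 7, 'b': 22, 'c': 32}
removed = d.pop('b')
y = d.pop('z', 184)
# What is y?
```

After line 1: d = {'a': 7, 'b': 22, 'c': 32}
After line 2 (pop 'b' returns 22): d = {'a': 7, 'c': 32}, removed = 22
After line 3 (pop 'z' missing, returns default 184): d = {'a': 7, 'c': 32}, y = 184

184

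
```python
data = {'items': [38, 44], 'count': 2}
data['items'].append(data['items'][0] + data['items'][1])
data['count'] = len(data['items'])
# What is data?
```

After line 1: data = {'items': [38, 44], 'count': 2}
After line 2 (append 38 + 44 = 82): data = {'items': [38, 44, 82], 'count': 2}
After line 3 (count = len(items) = 3): data = {'items': [38, 44, 82], 'count': 3}

{'items': [38, 44, 82], 'count': 3}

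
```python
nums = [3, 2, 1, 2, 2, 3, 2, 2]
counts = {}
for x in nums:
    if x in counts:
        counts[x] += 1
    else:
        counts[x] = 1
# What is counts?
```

Initial: counts = {}, nums = [3, 2, 1, 2, 2, 3, 2, 2]
See 3: counts = {3: 1}
See 2: counts = {3: 1, 2: 1}
See 1: counts = {3: 1, 2: 1, 1: 1}
See 2: counts = {3: 1, 2: 2, 1: 1}
See 2: counts = {3: 1, 2: 3, 1: 1}
See 3: counts = {3: 2, 2: 3, 1: 1}
See 2: counts = {3: 2, 2: 4, 1: 1}
See 2: counts = {3: 2, 2: 5, 1: 1}

{3: 2, 2: 5, 1: 1}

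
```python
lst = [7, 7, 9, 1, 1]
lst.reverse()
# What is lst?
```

[1, 1, 9, 7, 7]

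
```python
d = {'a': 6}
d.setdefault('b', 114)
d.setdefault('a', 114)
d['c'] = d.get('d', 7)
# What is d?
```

After line 1: d = {'a': 6}
After line 2 (setdefault adds 'b'=114): d = {'a': 6, 'b': 114}
After line 3 (setdefault 'a' no-op, already exists): d = {'a': 6, 'b': 114}
After line 4 (get('d', 7) returns default since 'd' not in d): d = {'a': 6, 'b': 114, 'c': 7}

{'a': 6, 'b': 114, 'c': 7}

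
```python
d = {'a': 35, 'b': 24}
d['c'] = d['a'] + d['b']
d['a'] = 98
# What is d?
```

After line 1: d = {'a': 35, 'b': 24}
After line 2 (d['c'] = 35 + 24): d = {'a': 35, 'b': 24, 'c': 59}
After line 3: d = {'a': 98, 'b': 24, 'c': 59}

{'a': 98, 'b': 24, 'c': 59}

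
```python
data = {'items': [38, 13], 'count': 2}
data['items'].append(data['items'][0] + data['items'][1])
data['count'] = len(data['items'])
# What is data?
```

After line 1: data = {'items': [38, 13], 'count': 2}
After line 2 (append 38 + 13 = 51): data = {'items': [38, 13, 51], 'count': 2}
After line 3 (count = len(items) = 3): data = {'items': [38, 13, 51], 'count': 3}

{'items': [38, 13, 51], 'count': 3}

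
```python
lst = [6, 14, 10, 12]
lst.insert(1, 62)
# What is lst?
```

[6, 62, 14, 10, 12]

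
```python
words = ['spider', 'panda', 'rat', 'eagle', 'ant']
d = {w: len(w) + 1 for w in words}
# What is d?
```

{'spider': 7, 'panda': 6, 'rat': 4, 'eagle': 6, 'ant': 4}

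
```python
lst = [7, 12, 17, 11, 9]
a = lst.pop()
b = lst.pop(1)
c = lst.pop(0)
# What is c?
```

After line 1: lst = [7, 12, 17, 11, 9]
After line 2 (pop() -> a = 9): lst = [7, 12, 17, 11]
After line 3 (pop(1) -> b = 12): lst = [7, 17, 11]
After line 4 (pop(0) -> c = 7): lst = [17, 11]

7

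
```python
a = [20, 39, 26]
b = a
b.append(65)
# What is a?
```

After line 1: a = [20, 39, 26]
After line 2 (b = a is an alias, same object): a = [20, 39, 26], b = [20, 39, 26]
After line 3 (b.append mutates the shared list): a = [20, 39, 26, 65], b = [20, 39, 26, 65]

[20, 39, 26, 65]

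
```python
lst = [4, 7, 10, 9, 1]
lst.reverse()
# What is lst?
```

[1, 9, 10, 7, 4]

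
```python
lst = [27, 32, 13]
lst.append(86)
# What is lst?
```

[27, 32, 13, 86]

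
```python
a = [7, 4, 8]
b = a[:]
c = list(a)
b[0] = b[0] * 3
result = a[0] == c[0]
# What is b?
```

After line 1: a = [7, 4, 8]
After line 2 (b = a[:], copy): a = [7, 4, 8], b = [7, 4, 8]
After line 3 (c = list(a) is a copy, new object): c = [7, 4, 8]
After line 4 (b[0] = 7 * 3 = 21; only b mutates (copy)): a = [7, 4, 8], b = [21, 4, 8], c = [7, 4, 8]
After line 5 (a[0] = 7, c[0] = 7; result = True)

[21, 4, 8]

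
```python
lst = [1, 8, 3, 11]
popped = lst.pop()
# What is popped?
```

11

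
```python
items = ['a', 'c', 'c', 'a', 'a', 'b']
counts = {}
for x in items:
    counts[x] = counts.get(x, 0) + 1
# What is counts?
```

Initial: counts = {}, items = ['a', 'c', 'c', 'a', 'a', 'b']
See 'a': counts = {'a': 1}
See 'c': counts = {'a': 1, 'c': 1}
See 'c': counts = {'a': 1, 'c': 2}
See 'a': counts = {'a': 2, 'c': 2}
See 'a': counts = {'a': 3, 'c': 2}
See 'b': counts = {'a': 3, 'c': 2, 'b': 1}

{'a': 3, 'c': 2, 'b': 1}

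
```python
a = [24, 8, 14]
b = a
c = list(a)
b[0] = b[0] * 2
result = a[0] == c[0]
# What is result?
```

After line 1: a = [24, 8, 14]
After line 2 (b = a, alias): a = [24, 8, 14], b = [24, 8, 14]
After line 3 (c = list(a) is a copy, new object): c = [24, 8, 14]
After line 4 (b[0] = 24 * 2 = 48; mutates shared a/b): a = b = [48, 8, 14], c = [24, 8, 14]
After line 5 (a[0] = 48, c[0] = 24; result = False)

False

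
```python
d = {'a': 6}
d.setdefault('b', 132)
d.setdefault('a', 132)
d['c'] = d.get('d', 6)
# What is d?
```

After line 1: d = {'a': 6}
After line 2 (setdefault adds 'b'=132): d = {'a': 6, 'b': 132}
After line 3 (setdefault 'a' no-op, already exists): d = {'a': 6, 'b': 132}
After line 4 (get('d', 6) returns default since 'd' not in d): d = {'a': 6, 'b': 132, 'c': 6}

{'a': 6, 'b': 132, 'c': 6}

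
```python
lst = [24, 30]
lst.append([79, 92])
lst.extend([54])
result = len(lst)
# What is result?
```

After line 1: lst = [24, 30]
After line 2 (append adds [79, 92] as single element): lst = [24, 30, [79, 92]]
After line 3 (extend unpacks [54], adds 54): lst = [24, 30, [79, 92], 54]
After line 4: result = len(lst) = 4

4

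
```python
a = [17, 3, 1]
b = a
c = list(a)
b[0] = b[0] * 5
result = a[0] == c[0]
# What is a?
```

After line 1: a = [17, 3, 1]
After line 2 (b = a, alias): a = [17, 3, 1], b = [17, 3, 1]
After line 3 (c = list(a) is a copy, new object): c = [17, 3, 1]
After line 4 (b[0] = 17 * 5 = 85; mutates shared a/b): a = b = [85, 3, 1], c = [17, 3, 1]
After line 5 (a[0] = 85, c[0] = 17; result = False)

[85, 3, 1]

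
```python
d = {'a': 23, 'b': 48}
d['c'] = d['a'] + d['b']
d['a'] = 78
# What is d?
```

After line 1: d = {'a': 23, 'b': 48}
After line 2 (d['c'] = 23 + 48): d = {'a': 23, 'b': 48, 'c': 71}
After line 3: d = {'a': 78, 'b': 48, 'c': 71}

{'a': 78, 'b': 48, 'c': 71}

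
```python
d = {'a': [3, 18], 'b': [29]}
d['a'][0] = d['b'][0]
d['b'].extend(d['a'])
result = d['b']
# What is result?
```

After line 1: d = {'a': [3, 18], 'b': [29]}
After line 2 (a[0] = b[0] = 29): d = {'a': [29, 18], 'b': [29]}
After line 3 (b.extend(a) appends [29, 18]): d = {'a': [29, 18], 'b': [29, 29, 18]}
After line 4: result = d['b'] = [29, 29, 18]

[29, 29, 18]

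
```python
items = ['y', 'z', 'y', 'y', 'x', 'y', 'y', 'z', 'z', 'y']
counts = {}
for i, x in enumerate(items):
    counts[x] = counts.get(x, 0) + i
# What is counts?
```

Initial: counts = {}, items = ['y', 'z', 'y', 'y', 'x', 'y', 'y', 'z', 'z', 'y']
i=0, x='y': counts = {'y': 0}
i=1, x='z': counts = {'y': 0, 'z': 1}
i=2, x='y': counts = {'y': 2, 'z': 1}
i=3, x='y': counts = {'y': 5, 'z': 1}
i=4, x='x': counts = {'y': 5, 'z': 1, 'x': 4}
i=5, x='y': counts = {'y': 10, 'z': 1, 'x': 4}
i=6, x='y': counts = {'y': 16, 'z': 1, 'x': 4}
i=7, x='z': counts = {'y': 16, 'z': 8, 'x': 4}
i=8, x='z': counts = {'y': 16, 'z': 16, 'x': 4}
i=9, x='y': counts = {'y': 25, 'z': 16, 'x': 4}

{'y': 25, 'z': 16, 'x': 4}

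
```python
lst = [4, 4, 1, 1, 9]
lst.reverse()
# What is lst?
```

[9, 1, 1, 4, 4]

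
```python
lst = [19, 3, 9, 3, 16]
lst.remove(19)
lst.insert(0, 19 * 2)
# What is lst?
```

After line 1: lst = [19, 3, 9, 3, 16]
After line 2 (remove first 19): lst = [3, 9, 3, 16]
After line 3 (insert 38 at index 0): lst = [38, 3, 9, 3, 16]

[38, 3, 9, 3, 16]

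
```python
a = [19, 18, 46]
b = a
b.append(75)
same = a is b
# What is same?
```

After line 1: a = [19, 18, 46]
After line 2 (b = a is an alias, same object): a = [19, 18, 46], b = [19, 18, 46]
After line 3 (b.append mutates the shared list): a = [19, 18, 46, 75], b = [19, 18, 46, 75]
After line 4 (same = a is b; same object -> True): same = True

True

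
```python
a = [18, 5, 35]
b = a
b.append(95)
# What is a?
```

After line 1: a = [18, 5, 35]
After line 2 (b = a is an alias, same object): a = [18, 5, 35], b = [18, 5, 35]
After line 3 (b.append mutates the shared list): a = [18, 5, 35, 95], b = [18, 5, 35, 95]

[18, 5, 35, 95]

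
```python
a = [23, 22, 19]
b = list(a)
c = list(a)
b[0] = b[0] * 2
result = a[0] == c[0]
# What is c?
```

After line 1: a = [23, 22, 19]
After line 2 (b = list(a), copy): a = [23, 22, 19], b = [23, 22, 19]
After line 3 (c = list(a) is a copy, new object): c = [23, 22, 19]
After line 4 (b[0] = 23 * 2 = 46; only b mutates (copy)): a = [23, 22, 19], b = [46, 22, 19], c = [23, 22, 19]
After line 5 (a[0] = 23, c[0] = 23; result = True)

[23, 22, 19]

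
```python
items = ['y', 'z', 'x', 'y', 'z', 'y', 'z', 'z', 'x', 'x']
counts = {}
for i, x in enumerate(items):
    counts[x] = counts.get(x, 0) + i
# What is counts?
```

Initial: counts = {}, items = ['y', 'z', 'x', 'y', 'z', 'y', 'z', 'z', 'x', 'x']
i=0, x='y': counts = {'y': 0}
i=1, x='z': counts = {'y': 0, 'z': 1}
i=2, x='x': counts = {'y': 0, 'z': 1, 'x': 2}
i=3, x='y': counts = {'y': 3, 'z': 1, 'x': 2}
i=4, x='z': counts = {'y': 3, 'z': 5, 'x': 2}
i=5, x='y': counts = {'y': 8, 'z': 5, 'x': 2}
i=6, x='z': counts = {'y': 8, 'z': 11, 'x': 2}
i=7, x='z': counts = {'y': 8, 'z': 18, 'x': 2}
i=8, x='x': counts = {'y': 8, 'z': 18, 'x': 10}
i=9, x='x': counts = {'y': 8, 'z': 18, 'x': 19}

{'y': 8, 'z': 18, 'x': 19}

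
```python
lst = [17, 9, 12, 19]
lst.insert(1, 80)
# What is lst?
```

[17, 80, 9, 12, 19]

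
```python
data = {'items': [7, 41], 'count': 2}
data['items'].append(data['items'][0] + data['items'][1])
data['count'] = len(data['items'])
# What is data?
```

After line 1: data = {'items': [7, 41], 'count': 2}
After line 2 (append 7 + 41 = 48): data = {'items': [7, 41, 48], 'count': 2}
After line 3 (count = len(items) = 3): data = {'items': [7, 41, 48], 'count': 3}

{'items': [7, 41, 48], 'count': 3}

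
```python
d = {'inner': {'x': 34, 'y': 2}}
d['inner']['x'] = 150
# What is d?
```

After line 1: d = {'inner': {'x': 34, 'y': 2}}
After line 2 (inner x overwritten): d = {'inner': {'x': 150, 'y': 2}}

{'inner': {'x': 150, 'y': 2}}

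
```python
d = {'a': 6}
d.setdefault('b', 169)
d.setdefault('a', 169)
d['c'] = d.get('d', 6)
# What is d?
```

After line 1: d = {'a': 6}
After line 2 (setdefault adds 'b'=169): d = {'a': 6, 'b': 169}
After line 3 (setdefault 'a' no-op, already exists): d = {'a': 6, 'b': 169}
After line 4 (get('d', 6) returns default since 'd' not in d): d = {'a': 6, 'b': 169, 'c': 6}

{'a': 6, 'b': 169, 'c': 6}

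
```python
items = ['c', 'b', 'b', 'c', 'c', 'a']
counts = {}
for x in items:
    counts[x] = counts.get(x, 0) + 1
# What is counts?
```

Initial: counts = {}, items = ['c', 'b', 'b', 'c', 'c', 'a']
See 'c': counts = {'c': 1}
See 'b': counts = {'c': 1, 'b': 1}
See 'b': counts = {'c': 1, 'b': 2}
See 'c': counts = {'c': 2, 'b': 2}
See 'c': counts = {'c': 3, 'b': 2}
See 'a': counts = {'c': 3, 'b': 2, 'a': 1}

{'c': 3, 'b': 2, 'a': 1}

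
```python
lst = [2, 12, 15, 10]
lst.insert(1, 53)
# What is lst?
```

[2, 53, 12, 15, 10]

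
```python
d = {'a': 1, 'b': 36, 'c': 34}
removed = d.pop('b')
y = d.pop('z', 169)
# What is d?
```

After line 1: d = {'a': 1, 'b': 36, 'c': 34}
After line 2 (pop 'b' returns 36): d = {'a': 1, 'c': 34}, removed = 36
After line 3 (pop 'z' missing, returns default 169): d = {'a': 1, 'c': 34}, y = 169

{'a': 1, 'c': 34}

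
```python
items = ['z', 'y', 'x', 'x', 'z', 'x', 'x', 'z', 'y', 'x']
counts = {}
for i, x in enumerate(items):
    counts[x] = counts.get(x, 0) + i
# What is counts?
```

Initial: counts = {}, items = ['z', 'y', 'x', 'x', 'z', 'x', 'x', 'z', 'y', 'x']
i=0, x='z': counts = {'z': 0}
i=1, x='y': counts = {'z': 0, 'y': 1}
i=2, x='x': counts = {'z': 0, 'y': 1, 'x': 2}
i=3, x='x': counts = {'z': 0, 'y': 1, 'x': 5}
i=4, x='z': counts = {'z': 4, 'y': 1, 'x': 5}
i=5, x='x': counts = {'z': 4, 'y': 1, 'x': 10}
i=6, x='x': counts = {'z': 4, 'y': 1, 'x': 16}
i=7, x='z': counts = {'z': 11, 'y': 1, 'x': 16}
i=8, x='y': counts = {'z': 11, 'y': 9, 'x': 16}
i=9, x='x': counts = {'z': 11, 'y': 9, 'x': 25}

{'z': 11, 'y': 9, 'x': 25}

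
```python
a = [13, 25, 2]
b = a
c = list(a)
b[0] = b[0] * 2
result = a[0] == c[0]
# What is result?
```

After line 1: a = [13, 25, 2]
After line 2 (b = a, alias): a = [13, 25, 2], b = [13, 25, 2]
After line 3 (c = list(a) is a copy, new object): c = [13, 25, 2]
After line 4 (b[0] = 13 * 2 = 26; mutates shared a/b): a = b = [26, 25, 2], c = [13, 25, 2]
After line 5 (a[0] = 26, c[0] = 13; result = False)

False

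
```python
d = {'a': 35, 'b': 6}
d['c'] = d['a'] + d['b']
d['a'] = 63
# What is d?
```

After line 1: d = {'a': 35, 'b': 6}
After line 2 (d['c'] = 35 + 6): d = {'a': 35, 'b': 6, 'c': 41}
After line 3: d = {'a': 63, 'b': 6, 'c': 41}

{'a': 63, 'b': 6, 'c': 41}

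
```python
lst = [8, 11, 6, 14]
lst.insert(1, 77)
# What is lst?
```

[8, 77, 11, 6, 14]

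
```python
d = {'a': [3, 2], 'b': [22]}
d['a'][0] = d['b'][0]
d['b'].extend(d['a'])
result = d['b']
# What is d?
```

After line 1: d = {'a': [3, 2], 'b': [22]}
After line 2 (a[0] = b[0] = 22): d = {'a': [22, 2], 'b': [22]}
After line 3 (b.extend(a) appends [22, 2]): d = {'a': [22, 2], 'b': [22, 22, 2]}
After line 4: result = d['b'] = [22, 22, 2]

{'a': [22, 2], 'b': [22, 22, 2]}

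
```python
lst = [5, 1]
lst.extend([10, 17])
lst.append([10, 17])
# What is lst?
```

After line 1: lst = [5, 1]
After line 2 (extend unpacks [10, 17]): lst = [5, 1, 10, 17]
After line 3 (append adds [10, 17] as single element): lst = [5, 1, 10, 17, [10, 17]]

[5, 1, 10, 17, [10, 17]]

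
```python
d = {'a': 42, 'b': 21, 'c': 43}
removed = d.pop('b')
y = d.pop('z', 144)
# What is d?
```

After line 1: d = {'a': 42, 'b': 21, 'c': 43}
After line 2 (pop 'b' returns 21): d = {'a': 42, 'c': 43}, removed = 21
After line 3 (pop 'z' missing, returns default 144): d = {'a': 42, 'c': 43}, y = 144

{'a': 42, 'c': 43}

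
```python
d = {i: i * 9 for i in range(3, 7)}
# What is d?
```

{3: 27, 4: 36, 5: 45, 6: 54}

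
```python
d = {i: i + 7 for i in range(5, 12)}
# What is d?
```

{5: 12, 6: 13, 7: 14, 8: 15, 9: 16, 10: 17, 11: 18}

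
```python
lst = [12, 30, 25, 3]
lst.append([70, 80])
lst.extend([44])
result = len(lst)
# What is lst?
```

After line 1: lst = [12, 30, 25, 3]
After line 2 (append adds [70, 80] as single element): lst = [12, 30, 25, 3, [70, 80]]
After line 3 (extend unpacks [44], adds 44): lst = [12, 30, 25, 3, [70, 80], 44]
After line 4: result = len(lst) = 6

[12, 30, 25, 3, [70, 80], 44]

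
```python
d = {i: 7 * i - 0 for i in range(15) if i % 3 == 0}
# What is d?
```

{0: 0, 3: 21, 6: 42, 9: 63, 12: 84}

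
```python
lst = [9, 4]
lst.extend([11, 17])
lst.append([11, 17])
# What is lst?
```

After line 1: lst = [9, 4]
After line 2 (extend unpacks [11, 17]): lst = [9, 4, 11, 17]
After line 3 (append adds [11, 17] as single element): lst = [9, 4, 11, 17, [11, 17]]

[9, 4, 11, 17, [11, 17]]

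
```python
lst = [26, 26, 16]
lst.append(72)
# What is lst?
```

[26, 26, 16, 72]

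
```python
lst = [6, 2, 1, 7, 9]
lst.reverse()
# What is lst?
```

[9, 7, 1, 2, 6]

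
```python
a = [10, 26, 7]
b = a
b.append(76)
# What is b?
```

After line 1: a = [10, 26, 7]
After line 2 (b = a is an alias, same object): a = [10, 26, 7], b = [10, 26, 7]
After line 3 (b.append mutates the shared list): a = [10, 26, 7, 76], b = [10, 26, 7, 76]

[10, 26, 7, 76]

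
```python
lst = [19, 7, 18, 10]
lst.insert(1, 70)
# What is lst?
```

[19, 70, 7, 18, 10]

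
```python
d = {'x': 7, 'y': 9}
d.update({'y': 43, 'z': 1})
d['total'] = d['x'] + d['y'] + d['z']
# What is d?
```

After line 1: d = {'x': 7, 'y': 9}
After line 2 (y overwritten, z added): d = {'x': 7, 'y': 43, 'z': 1}
After line 3 (total = 7 + 43 + 1 = 51): d = {'x': 7, 'y': 43, 'z': 1, 'total': 51}

{'x': 7, 'y': 43, 'z': 1, 'total': 51}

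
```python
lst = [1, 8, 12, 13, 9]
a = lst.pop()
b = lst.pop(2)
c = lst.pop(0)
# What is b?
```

After line 1: lst = [1, 8, 12, 13, 9]
After line 2 (pop() -> a = 9): lst = [1, 8, 12, 13]
After line 3 (pop(2) -> b = 12): lst = [1, 8, 13]
After line 4 (pop(0) -> c = 1): lst = [8, 13]

12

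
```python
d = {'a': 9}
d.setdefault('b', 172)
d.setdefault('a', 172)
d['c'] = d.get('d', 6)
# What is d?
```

After line 1: d = {'a': 9}
After line 2 (setdefault adds 'b'=172): d = {'a': 9, 'b': 172}
After line 3 (setdefault 'a' no-op, already exists): d = {'a': 9, 'b': 172}
After line 4 (get('d', 6) returns default since 'd' not in d): d = {'a': 9, 'b': 172, 'c': 6}

{'a': 9, 'b': 172, 'c': 6}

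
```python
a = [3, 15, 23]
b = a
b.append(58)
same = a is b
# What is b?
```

After line 1: a = [3, 15, 23]
After line 2 (b = a is an alias, same object): a = [3, 15, 23], b = [3, 15, 23]
After line 3 (b.append mutates the shared list): a = [3, 15, 23, 58], b = [3, 15, 23, 58]
After line 4 (same = a is b; same object -> True): same = True

[3, 15, 23, 58]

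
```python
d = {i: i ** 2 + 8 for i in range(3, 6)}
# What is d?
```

{3: 17, 4: 24, 5: 33}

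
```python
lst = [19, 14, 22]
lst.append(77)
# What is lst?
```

[19, 14, 22, 77]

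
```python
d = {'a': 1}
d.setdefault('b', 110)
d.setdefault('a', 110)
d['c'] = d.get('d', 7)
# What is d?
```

After line 1: d = {'a': 1}
After line 2 (setdefault adds 'b'=110): d = {'a': 1, 'b': 110}
After line 3 (setdefault 'a' no-op, already exists): d = {'a': 1, 'b': 110}
After line 4 (get('d', 7) returns default since 'd' not in d): d = {'a': 1, 'b': 110, 'c': 7}

{'a': 1, 'b': 110, 'c': 7}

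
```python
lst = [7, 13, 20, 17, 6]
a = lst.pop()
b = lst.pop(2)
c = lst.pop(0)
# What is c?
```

After line 1: lst = [7, 13, 20, 17, 6]
After line 2 (pop() -> a = 6): lst = [7, 13, 20, 17]
After line 3 (pop(2) -> b = 20): lst = [7, 13, 17]
After line 4 (pop(0) -> c = 7): lst = [13, 17]

7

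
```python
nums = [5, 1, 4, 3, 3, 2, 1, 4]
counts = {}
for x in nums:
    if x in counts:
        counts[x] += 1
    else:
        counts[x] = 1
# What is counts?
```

Initial: counts = {}, nums = [5, 1, 4, 3, 3, 2, 1, 4]
See 5: counts = {5: 1}
See 1: counts = {5: 1, 1: 1}
See 4: counts = {5: 1, 1: 1, 4: 1}
See 3: counts = {5: 1, 1: 1, 4: 1, 3: 1}
See 3: counts = {5: 1, 1: 1, 4: 1, 3: 2}
See 2: counts = {5: 1, 1: 1, 4: 1, 3: 2, 2: 1}
See 1: counts = {5: 1, 1: 2, 4: 1, 3: 2, 2: 1}
See 4: counts = {5: 1, 1: 2, 4: 2, 3: 2, 2: 1}

{5: 1, 1: 2, 4: 2, 3: 2, 2: 1}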